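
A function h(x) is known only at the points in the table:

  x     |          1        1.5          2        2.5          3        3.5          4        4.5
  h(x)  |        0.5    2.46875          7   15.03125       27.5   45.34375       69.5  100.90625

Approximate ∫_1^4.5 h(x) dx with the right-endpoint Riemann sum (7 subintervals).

133.875

Δx = 0.5.
Sum = 0.5·[2.46875 + 7 + 15.03125 + 27.5 + 45.34375 + 69.5 + 100.90625] = 133.875.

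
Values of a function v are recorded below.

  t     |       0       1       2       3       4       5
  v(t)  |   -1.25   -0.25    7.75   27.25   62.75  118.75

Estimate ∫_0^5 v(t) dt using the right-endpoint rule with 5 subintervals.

216.25

Δt = 1.
Sum = 1·[(-0.25) + 7.75 + 27.25 + 62.75 + 118.75] = 216.25.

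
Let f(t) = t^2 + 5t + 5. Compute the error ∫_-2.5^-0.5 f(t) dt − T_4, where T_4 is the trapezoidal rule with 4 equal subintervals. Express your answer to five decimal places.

Exact integral: ∫_-2.5^-0.5 f(t) dt ≈ 0.1666667.
T_4 = 0.25.
Error ≈ 0.1666667 − 0.25 ≈ -0.08333.

-0.08333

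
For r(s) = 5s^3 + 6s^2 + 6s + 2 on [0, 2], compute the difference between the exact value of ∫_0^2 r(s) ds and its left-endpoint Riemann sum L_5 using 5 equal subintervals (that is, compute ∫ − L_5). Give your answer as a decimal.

Exact integral: ∫_0^2 r(s) ds = 52.
L_5 = 37.92.
Error = 52 − 37.92 = 14.08.

14.08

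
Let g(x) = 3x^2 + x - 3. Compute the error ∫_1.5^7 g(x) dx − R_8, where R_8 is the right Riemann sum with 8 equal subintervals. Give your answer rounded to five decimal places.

Exact integral: ∫_1.5^7 g(x) dx = 346.5.
R_8 ≈ 397.9013672.
Error ≈ 346.5 − 397.9013672 ≈ -51.40137.

-51.40137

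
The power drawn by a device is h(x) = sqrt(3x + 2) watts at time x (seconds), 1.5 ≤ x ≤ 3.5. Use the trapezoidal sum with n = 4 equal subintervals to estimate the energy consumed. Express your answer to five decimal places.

6.13489

Δx = (3.5 − 1.5)/4 = 0.5.
h(1.5) ≈ 2.54951, h(2) ≈ 2.82843, h(2.5) ≈ 3.08221, h(3) ≈ 3.31662, h(3.5) ≈ 3.53553.
T_4 = (Δx/2)·[h(x_0) + 2h(x_1) + 2h(x_2) + 2h(x_3) + h(x_4)].
Sum ≈ 6.13489.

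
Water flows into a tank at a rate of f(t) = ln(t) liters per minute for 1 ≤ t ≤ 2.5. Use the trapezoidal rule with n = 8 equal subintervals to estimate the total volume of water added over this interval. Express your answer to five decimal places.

Δt = (2.5 − 1)/8 = 0.1875.
f(1) ≈ 0.00000, f(1.1875) ≈ 0.17185, f(1.375) ≈ 0.31845, f(1.5625) ≈ 0.44629, f(1.75) ≈ 0.55962, f(1.9375) ≈ 0.66140, f(2.125) ≈ 0.75377, f(2.3125) ≈ 0.83833, f(2.5) ≈ 0.91629.
T_8 = (Δt/2)·[f(t_0) + 2f(t_1) + ... + 2f(t_{7}) + f(t_8)].
Sum ≈ 0.78897.

0.78897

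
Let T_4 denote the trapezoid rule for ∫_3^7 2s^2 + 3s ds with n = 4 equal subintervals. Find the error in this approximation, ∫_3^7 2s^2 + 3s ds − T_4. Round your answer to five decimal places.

Exact integral: ∫_3^7 f(s) ds ≈ 270.6666667.
T_4 = 272.
Error ≈ 270.6666667 − 272 ≈ -1.33333.

-1.33333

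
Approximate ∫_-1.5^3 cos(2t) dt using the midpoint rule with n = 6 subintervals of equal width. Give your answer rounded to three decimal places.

Δt = (3 − (-1.5))/6 = 0.75.
Midpoints: -1.125, -0.375, 0.375, 1.125, 1.875, 2.625.
f(-1.125) ≈ -0.628, f(-0.375) ≈ 0.732, f(0.375) ≈ 0.732, f(1.125) ≈ -0.628, f(1.875) ≈ -0.821, f(2.625) ≈ 0.512.
Sum = Δt · [f(-1.125) + f(-0.375) + f(0.375) + ...].
Sum ≈ -0.076.

-0.076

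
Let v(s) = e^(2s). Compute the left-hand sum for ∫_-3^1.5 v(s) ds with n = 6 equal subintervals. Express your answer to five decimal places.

Δs = (1.5 − (-3))/6 = 0.75.
Left endpoints: -3, -2.25, -1.5, -0.75, 0, 0.75.
v(-3) ≈ 0.00248, v(-2.25) ≈ 0.01111, v(-1.5) ≈ 0.04979, v(-0.75) ≈ 0.22313, v(0) ≈ 1.00000, v(0.75) ≈ 4.48169.
Sum = Δs · [v(-3) + v(-2.25) + v(-1.5) + ...].
Sum ≈ 4.32615.

4.32615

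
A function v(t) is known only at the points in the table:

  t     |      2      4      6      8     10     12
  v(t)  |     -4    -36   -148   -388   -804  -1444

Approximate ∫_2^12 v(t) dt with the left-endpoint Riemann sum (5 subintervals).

-2760

Δt = 2.
Sum = 2·[(-4) + (-36) + (-148) + (-388) + (-804)] = -2760.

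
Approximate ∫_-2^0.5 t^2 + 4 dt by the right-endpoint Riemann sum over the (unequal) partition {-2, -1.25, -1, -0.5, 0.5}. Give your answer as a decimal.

Subinterval widths: 0.75, 0.25, 0.5, 1.
Right endpoints: -1.25, -1, -0.5, 0.5.
f(-1.25) = 5.5625, f(-1) = 5, f(-0.5) = 4.25, f(0.5) = 4.25.
Sum = Σ Δt_i · f(t_i).
Sum = 11.796875.

11.796875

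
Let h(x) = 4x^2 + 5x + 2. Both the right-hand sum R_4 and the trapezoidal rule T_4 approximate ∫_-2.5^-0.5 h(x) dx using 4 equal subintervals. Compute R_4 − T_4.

R_4 = 6.5.
T_4 = 10.
R_4 − T_4 = -3.5.

-3.5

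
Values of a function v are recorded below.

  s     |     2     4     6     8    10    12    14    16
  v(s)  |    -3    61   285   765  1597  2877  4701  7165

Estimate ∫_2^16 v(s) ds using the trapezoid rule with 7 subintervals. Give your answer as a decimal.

27734

Δs = 2.
T_7 = (2/2)·[(-3) + 2·61 + 2·285 + 2·765 + 2·1597 + 2·2877 + 2·4701 + 7165] = 27734.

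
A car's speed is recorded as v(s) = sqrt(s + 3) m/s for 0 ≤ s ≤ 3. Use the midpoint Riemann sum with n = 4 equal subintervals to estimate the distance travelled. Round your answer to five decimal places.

6.33583

Δs = (3 − 0)/4 = 0.75.
Midpoints: 0.375, 1.125, 1.875, 2.625.
v(0.375) ≈ 1.83712, v(1.125) ≈ 2.03101, v(1.875) ≈ 2.20794, v(2.625) ≈ 2.37171.
Sum = Δs · [v(0.375) + v(1.125) + v(1.875) + v(2.625)].
Sum ≈ 6.33583.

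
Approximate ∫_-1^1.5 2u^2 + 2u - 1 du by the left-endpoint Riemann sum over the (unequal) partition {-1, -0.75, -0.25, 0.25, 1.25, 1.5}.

-0.84375

Subinterval widths: 0.25, 0.5, 0.5, 1, 0.25.
Left endpoints: -1, -0.75, -0.25, 0.25, 1.25.
f(-1) = -1, f(-0.75) = -1.375, f(-0.25) = -1.375, f(0.25) = -0.375, f(1.25) = 4.625.
Sum = Σ Δu_i · f(u_i).
Sum = -0.84375.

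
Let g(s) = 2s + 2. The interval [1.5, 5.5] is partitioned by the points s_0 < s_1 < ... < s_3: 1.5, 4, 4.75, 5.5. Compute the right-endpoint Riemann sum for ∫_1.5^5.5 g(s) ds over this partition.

Subinterval widths: 2.5, 0.75, 0.75.
Right endpoints: 4, 4.75, 5.5.
g(4) = 10, g(4.75) = 11.5, g(5.5) = 13.
Sum = Σ Δs_i · g(s_i).
Sum = 43.375.

43.375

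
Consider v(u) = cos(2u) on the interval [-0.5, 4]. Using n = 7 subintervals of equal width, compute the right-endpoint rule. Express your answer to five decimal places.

0.56526

Δu = (4 − (-0.5))/7 = 9/14.
Right endpoints: 1/7, 11/14, 10/7, 29/14, 19/7, 47/14, 4.
v(1/7) ≈ 0.95946, v(11/14) ≈ -0.00063, v(10/7) ≈ -0.95982, v(29/14) ≈ -0.53924, v(19/7) ≈ 0.65651, v(47/14) ≈ 0.90851, v(4) ≈ -0.14550.
Sum = Δu · [v(1/7) + v(11/14) + v(10/7) + ...].
Sum ≈ 0.56526.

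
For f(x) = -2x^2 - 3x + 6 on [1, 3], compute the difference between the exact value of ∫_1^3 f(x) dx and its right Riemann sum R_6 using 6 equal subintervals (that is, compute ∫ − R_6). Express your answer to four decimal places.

Exact integral: ∫_1^3 f(x) dx ≈ -17.333333.
R_6 ≈ -21.074074.
Error ≈ -17.333333 − (-21.074074) ≈ 3.7407.

3.7407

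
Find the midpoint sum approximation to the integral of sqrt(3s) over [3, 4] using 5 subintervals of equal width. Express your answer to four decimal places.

Δs = (4 − 3)/5 = 0.2.
Midpoints: 3.1, 3.3, 3.5, 3.7, 3.9.
f(3.1) ≈ 3.0496, f(3.3) ≈ 3.1464, f(3.5) ≈ 3.2404, f(3.7) ≈ 3.3317, f(3.9) ≈ 3.4205.
Sum = Δs · [f(3.1) + f(3.3) + f(3.5) + f(3.7) + f(3.9)].
Sum ≈ 3.2377.

3.2377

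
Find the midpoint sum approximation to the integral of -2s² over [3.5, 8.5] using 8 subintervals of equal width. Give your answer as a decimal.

Δs = (8.5 − 3.5)/8 = 0.625.
Midpoints: 3.8125, 4.4375, 5.0625, 5.6875, 6.3125, 6.9375, 7.5625, 8.1875.
f(3.8125) = -29.0703125, f(4.4375) = -39.3828125, f(5.0625) = -51.2578125, f(5.6875) = -64.6953125, f(6.3125) = -79.6953125, f(6.9375) = -96.2578125, f(7.5625) = -114.3828125, f(8.1875) = -134.0703125.
Sum = Δs · [f(3.8125) + f(4.4375) + f(5.0625) + ...].
Sum = -380.5078125.

-380.5078125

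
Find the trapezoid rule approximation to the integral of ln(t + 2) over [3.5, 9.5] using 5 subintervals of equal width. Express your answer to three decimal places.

12.700

Δt = (9.5 − 3.5)/5 = 1.2.
f(3.5) ≈ 1.705, f(4.7) ≈ 1.902, f(5.9) ≈ 2.067, f(7.1) ≈ 2.208, f(8.3) ≈ 2.332, f(9.5) ≈ 2.442.
T_5 = (Δt/2)·[f(t_0) + 2f(t_1) + ... + 2f(t_{4}) + f(t_5)].
Sum ≈ 12.700.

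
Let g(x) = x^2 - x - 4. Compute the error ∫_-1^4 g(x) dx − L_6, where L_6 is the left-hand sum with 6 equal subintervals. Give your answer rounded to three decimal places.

Exact integral: ∫_-1^4 g(x) dx ≈ -5.83333.
L_6 ≈ -9.42130.
Error ≈ -5.83333 − (-9.42130) ≈ 3.588.

3.588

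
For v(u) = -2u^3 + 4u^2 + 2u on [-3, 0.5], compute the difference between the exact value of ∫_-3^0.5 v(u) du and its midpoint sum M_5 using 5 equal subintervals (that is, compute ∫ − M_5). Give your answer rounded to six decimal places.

1.643542

Exact integral: ∫_-3^0.5 v(u) du ≈ 67.88541667.
M_5 = 66.241875.
Error ≈ 67.88541667 − 66.241875 ≈ 1.643542.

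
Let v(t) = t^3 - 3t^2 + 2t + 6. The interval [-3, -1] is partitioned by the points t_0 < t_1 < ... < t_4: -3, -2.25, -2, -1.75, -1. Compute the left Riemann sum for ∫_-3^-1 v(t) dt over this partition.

-60.3046875

Subinterval widths: 0.75, 0.25, 0.25, 0.75.
Left endpoints: -3, -2.25, -2, -1.75.
v(-3) = -54, v(-2.25) = -25.078125, v(-2) = -18, v(-1.75) = -12.046875.
Sum = Σ Δt_i · v(t_i).
Sum = -60.3046875.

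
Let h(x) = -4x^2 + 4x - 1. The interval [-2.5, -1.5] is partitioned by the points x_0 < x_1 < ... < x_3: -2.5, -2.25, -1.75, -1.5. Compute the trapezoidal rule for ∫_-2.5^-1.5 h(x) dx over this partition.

Subinterval widths: 0.25, 0.5, 0.25.
h(-2.5) = -36, h(-2.25) = -30.25, h(-1.75) = -20.25, h(-1.5) = -16.
On each subinterval the trapezoid contributes (Δx_i/2)·[h(x_{i-1}) + h(x_i)].
Sum = -25.4375.

-25.4375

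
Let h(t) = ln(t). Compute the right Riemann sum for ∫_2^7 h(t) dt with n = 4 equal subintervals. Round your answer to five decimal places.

Δt = (7 − 2)/4 = 1.25.
Right endpoints: 3.25, 4.5, 5.75, 7.
h(3.25) ≈ 1.17865, h(4.5) ≈ 1.50408, h(5.75) ≈ 1.74920, h(7) ≈ 1.94591.
Sum = Δt · [h(3.25) + h(4.5) + h(5.75) + h(7)].
Sum ≈ 7.97230.

7.97230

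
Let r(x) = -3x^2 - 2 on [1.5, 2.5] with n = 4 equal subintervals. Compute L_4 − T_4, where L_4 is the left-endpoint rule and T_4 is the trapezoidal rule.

1.5

L_4 = -12.78125.
T_4 = -14.28125.
L_4 − T_4 = 1.5.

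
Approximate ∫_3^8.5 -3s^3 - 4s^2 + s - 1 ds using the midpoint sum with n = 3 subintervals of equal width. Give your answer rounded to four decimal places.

-4525.1218

Δs = (8.5 − 3)/3 = 11/6.
Midpoints: 47/12, 5.75, 91/12.
f(47/12) = -45829/192, f(5.75) = -697.828125, f(91/12) = -882275/576.
Sum = Δs · [f(47/12) + f(5.75) + f(91/12)].
Sum ≈ -4525.1218.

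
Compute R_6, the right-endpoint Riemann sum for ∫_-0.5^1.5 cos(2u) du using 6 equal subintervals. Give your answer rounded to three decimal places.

0.218

Δu = (1.5 − (-0.5))/6 = 1/3.
Right endpoints: -1/6, 1/6, 0.5, 5/6, 7/6, 1.5.
f(-1/6) ≈ 0.945, f(1/6) ≈ 0.945, f(0.5) ≈ 0.540, f(5/6) ≈ -0.096, f(7/6) ≈ -0.691, f(1.5) ≈ -0.990.
Sum = Δu · [f(-1/6) + f(1/6) + f(0.5) + ...].
Sum ≈ 0.218.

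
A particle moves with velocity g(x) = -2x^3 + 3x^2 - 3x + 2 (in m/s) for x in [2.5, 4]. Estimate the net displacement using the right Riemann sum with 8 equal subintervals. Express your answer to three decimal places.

Δx = (4 − 2.5)/8 = 0.1875.
Right endpoints: 2.6875, 2.875, 3.0625, 3.25, 3.4375, 3.625, 3.8125, 4.
g(2.6875) = -47547/2048, g(2.875) = -29.35546875, g(3.0625) = -74745/2048, g(3.25) = -44.71875, g(3.4375) = -110799/2048, g(3.625) = -64.72265625, g(3.8125) = -157005/2048, g(4) = -90.
Sum = Δx · [g(2.6875) + g(2.875) + g(3.0625) + ...].
Sum ≈ -78.614.

-78.614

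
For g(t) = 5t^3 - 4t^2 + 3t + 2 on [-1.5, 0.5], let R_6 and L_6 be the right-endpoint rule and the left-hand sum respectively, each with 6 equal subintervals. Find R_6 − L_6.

R_6 ≈ -5.092593.
L_6 ≈ -15.592593.
R_6 − L_6 = 10.5.

10.5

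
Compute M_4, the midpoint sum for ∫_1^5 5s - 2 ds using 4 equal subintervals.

52

Δs = (5 − 1)/4 = 1.
Midpoints: 1.5, 2.5, 3.5, 4.5.
f(1.5) = 5.5, f(2.5) = 10.5, f(3.5) = 15.5, f(4.5) = 20.5.
Sum = Δs · [f(1.5) + f(2.5) + f(3.5) + f(4.5)].
Sum = 52.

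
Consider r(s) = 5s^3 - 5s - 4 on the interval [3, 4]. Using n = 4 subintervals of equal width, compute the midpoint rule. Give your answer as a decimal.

196.9765625

Δs = (4 − 3)/4 = 0.25.
Midpoints: 3.125, 3.375, 3.625, 3.875.
r(3.125) = 68077/512, r(3.375) = 87727/512, r(3.625) = 110617/512, r(3.875) = 136987/512.
Sum = Δs · [r(3.125) + r(3.375) + r(3.625) + r(3.875)].
Sum = 196.9765625.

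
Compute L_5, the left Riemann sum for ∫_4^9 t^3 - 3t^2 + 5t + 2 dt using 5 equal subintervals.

850

Δt = (9 − 4)/5 = 1.
Left endpoints: 4, 5, 6, 7, 8.
f(4) = 38, f(5) = 77, f(6) = 140, f(7) = 233, f(8) = 362.
Sum = Δt · [f(4) + f(5) + f(6) + f(7) + f(8)].
Sum = 850.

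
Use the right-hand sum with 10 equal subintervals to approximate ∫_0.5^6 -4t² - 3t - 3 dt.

Δt = (6 − 0.5)/10 = 0.55.
Right endpoints: 1.05, 1.6, 2.15, 2.7, 3.25, 3.8, 4.35, 4.9, 5.45, 6.
f(1.05) = -10.56, f(1.6) = -18.04, f(2.15) = -27.94, f(2.7) = -40.26, f(3.25) = -55, f(3.8) = -72.16, f(4.35) = -91.74, f(4.9) = -113.74, f(5.45) = -138.16, f(6) = -165.
Sum = Δt · [f(1.05) + f(1.6) + f(2.15) + ...].
Sum = -402.93.

-402.93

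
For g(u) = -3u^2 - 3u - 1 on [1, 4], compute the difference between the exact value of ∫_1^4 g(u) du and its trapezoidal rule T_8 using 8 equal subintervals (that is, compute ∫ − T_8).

0.2109375

Exact integral: ∫_1^4 g(u) du = -88.5.
T_8 = -88.7109375.
Error = -88.5 − (-88.7109375) = 0.2109375.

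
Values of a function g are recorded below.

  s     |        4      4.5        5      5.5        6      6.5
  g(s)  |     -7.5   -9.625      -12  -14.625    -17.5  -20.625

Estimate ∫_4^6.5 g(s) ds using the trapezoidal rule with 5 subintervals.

-33.90625

Δs = 0.5.
T_5 = (0.5/2)·[(-7.5) + 2·(-9.625) + 2·(-12) + 2·(-14.625) + 2·(-17.5) + (-20.625)] = -33.90625.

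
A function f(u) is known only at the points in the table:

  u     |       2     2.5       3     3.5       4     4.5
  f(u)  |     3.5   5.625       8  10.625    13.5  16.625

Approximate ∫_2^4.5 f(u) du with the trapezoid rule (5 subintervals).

Δu = 0.5.
T_5 = (0.5/2)·[3.5 + 2·5.625 + 2·8 + 2·10.625 + 2·13.5 + 16.625] = 23.90625.

23.90625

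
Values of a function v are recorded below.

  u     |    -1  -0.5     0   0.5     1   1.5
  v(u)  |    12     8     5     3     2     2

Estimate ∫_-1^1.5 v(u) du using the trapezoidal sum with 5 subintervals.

Δu = 0.5.
T_5 = (0.5/2)·[12 + 2·8 + 2·5 + 2·3 + 2·2 + 2] = 12.5.

12.5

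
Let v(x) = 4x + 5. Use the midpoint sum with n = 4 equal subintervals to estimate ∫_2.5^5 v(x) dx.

Δx = (5 − 2.5)/4 = 0.625.
Midpoints: 2.8125, 3.4375, 4.0625, 4.6875.
v(2.8125) = 16.25, v(3.4375) = 18.75, v(4.0625) = 21.25, v(4.6875) = 23.75.
Sum = Δx · [v(2.8125) + v(3.4375) + v(4.0625) + v(4.6875)].
Sum = 50.

50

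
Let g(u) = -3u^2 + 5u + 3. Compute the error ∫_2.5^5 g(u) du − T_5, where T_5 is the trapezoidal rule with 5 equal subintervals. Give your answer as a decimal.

Exact integral: ∫_2.5^5 g(u) du = -55.
T_5 = -55.3125.
Error = -55 − (-55.3125) = 0.3125.

0.3125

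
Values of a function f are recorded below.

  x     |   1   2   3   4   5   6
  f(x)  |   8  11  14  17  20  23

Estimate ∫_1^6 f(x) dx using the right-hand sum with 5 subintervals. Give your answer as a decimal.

Δx = 1.
Sum = 1·[11 + 14 + 17 + 20 + 23] = 85.

85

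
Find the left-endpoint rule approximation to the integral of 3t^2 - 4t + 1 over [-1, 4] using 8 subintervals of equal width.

Δt = (4 − (-1))/8 = 0.625.
Left endpoints: -1, -0.375, 0.25, 0.875, 1.5, 2.125, 2.75, 3.375.
f(-1) = 8, f(-0.375) = 2.921875, f(0.25) = 0.1875, f(0.875) = -0.203125, f(1.5) = 1.75, f(2.125) = 6.046875, f(2.75) = 12.6875, f(3.375) = 21.671875.
Sum = Δt · [f(-1) + f(-0.375) + f(0.25) + ...].
Sum = 33.1640625.

33.1640625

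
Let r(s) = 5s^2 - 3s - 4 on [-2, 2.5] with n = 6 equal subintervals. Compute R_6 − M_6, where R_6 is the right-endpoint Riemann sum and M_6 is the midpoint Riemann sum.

2.3203125

R_6 = 19.265625.
M_6 = 16.9453125.
R_6 − M_6 = 2.3203125.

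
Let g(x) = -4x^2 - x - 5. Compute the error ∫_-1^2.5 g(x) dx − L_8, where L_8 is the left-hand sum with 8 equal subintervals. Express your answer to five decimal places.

-4.91276

Exact integral: ∫_-1^2.5 g(x) dx ≈ -42.2916667.
L_8 = -37.37890625.
Error ≈ -42.2916667 − (-37.37890625) ≈ -4.91276.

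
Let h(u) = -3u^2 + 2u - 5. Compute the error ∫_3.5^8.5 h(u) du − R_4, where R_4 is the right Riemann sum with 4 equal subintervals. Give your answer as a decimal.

110.15625

Exact integral: ∫_3.5^8.5 h(u) du = -536.25.
R_4 = -646.40625.
Error = -536.25 − (-646.40625) = 110.15625.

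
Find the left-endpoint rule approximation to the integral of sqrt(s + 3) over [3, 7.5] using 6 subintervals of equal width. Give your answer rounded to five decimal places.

12.58572

Δs = (7.5 − 3)/6 = 0.75.
Left endpoints: 3, 3.75, 4.5, 5.25, 6, 6.75.
f(3) ≈ 2.44949, f(3.75) ≈ 2.59808, f(4.5) ≈ 2.73861, f(5.25) ≈ 2.87228, f(6) ≈ 3.00000, f(6.75) ≈ 3.12250.
Sum = Δs · [f(3) + f(3.75) + f(4.5) + ...].
Sum ≈ 12.58572.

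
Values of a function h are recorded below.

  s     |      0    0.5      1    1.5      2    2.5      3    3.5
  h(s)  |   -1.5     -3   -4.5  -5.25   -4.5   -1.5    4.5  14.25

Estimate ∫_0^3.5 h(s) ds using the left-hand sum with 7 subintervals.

-7.875

Δs = 0.5.
Sum = 0.5·[(-1.5) + (-3) + (-4.5) + (-5.25) + (-4.5) + (-1.5) + 4.5] = -7.875.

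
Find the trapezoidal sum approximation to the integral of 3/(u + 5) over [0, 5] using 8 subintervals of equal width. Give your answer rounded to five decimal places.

Δu = (5 − 0)/8 = 0.625.
f(0) = 0.6, f(0.625) = 8/15, f(1.25) = 0.48, f(1.875) = 24/55, f(2.5) = 0.4, f(3.125) = 24/65, f(3.75) = 12/35, f(4.375) = 0.32, f(5) = 0.3.
T_8 = (Δu/2)·[f(u_0) + 2f(u_1) + ... + 2f(u_{7}) + f(u_8)].
Sum ≈ 2.08237.

2.08237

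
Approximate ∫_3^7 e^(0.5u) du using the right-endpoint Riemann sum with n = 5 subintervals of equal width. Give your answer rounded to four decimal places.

Δu = (7 − 3)/5 = 0.8.
Right endpoints: 3.8, 4.6, 5.4, 6.2, 7.
f(3.8) ≈ 6.6859, f(4.6) ≈ 9.9742, f(5.4) ≈ 14.8797, f(6.2) ≈ 22.1980, f(7) ≈ 33.1155.
Sum = Δu · [f(3.8) + f(4.6) + f(5.4) + f(6.2) + f(7)].
Sum ≈ 69.4826.

69.4826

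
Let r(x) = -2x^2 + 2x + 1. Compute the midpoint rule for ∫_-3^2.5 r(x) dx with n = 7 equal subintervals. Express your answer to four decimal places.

Δx = (2.5 − (-3))/7 = 11/14.
Midpoints: -73/28, -51/28, -29/28, -0.25, 15/28, 37/28, 59/28.
r(-73/28) = -6981/392, r(-51/28) = -3637/392, r(-29/28) = -1261/392, r(-0.25) = 0.375, r(15/28) = 587/392, r(37/28) = 59/392, r(59/28) = -1437/392.
Sum = Δx · [r(-73/28) + r(-51/28) + r(-29/28) + ...].
Sum ≈ -25.1008.

-25.1008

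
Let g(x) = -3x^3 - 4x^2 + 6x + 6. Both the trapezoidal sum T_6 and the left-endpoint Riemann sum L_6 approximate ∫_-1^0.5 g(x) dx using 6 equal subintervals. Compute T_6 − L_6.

T_6 = 5.92578125.
L_6 = 4.84765625.
T_6 − L_6 = 1.078125.

1.078125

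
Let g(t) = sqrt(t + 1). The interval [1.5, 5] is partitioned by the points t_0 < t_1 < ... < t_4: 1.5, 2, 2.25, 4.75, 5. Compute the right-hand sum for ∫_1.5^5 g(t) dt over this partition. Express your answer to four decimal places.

7.9239

Subinterval widths: 0.5, 0.25, 2.5, 0.25.
Right endpoints: 2, 2.25, 4.75, 5.
g(2) ≈ 1.7321, g(2.25) ≈ 1.8028, g(4.75) ≈ 2.3979, g(5) ≈ 2.4495.
Sum = Σ Δt_i · g(t_i).
Sum ≈ 7.9239.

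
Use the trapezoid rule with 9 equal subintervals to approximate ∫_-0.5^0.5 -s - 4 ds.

-4

Δs = (0.5 − (-0.5))/9 = 1/9.
f(-0.5) = -3.5, f(-7/18) = -65/18, f(-5/18) = -67/18, f(-1/6) = -23/6, f(-1/18) = -71/18, f(1/18) = -73/18, f(1/6) = -25/6, f(5/18) = -77/18, f(7/18) = -79/18, f(0.5) = -4.5.
T_9 = (Δs/2)·[f(s_0) + 2f(s_1) + ... + 2f(s_{8}) + f(s_9)].
Sum = -4.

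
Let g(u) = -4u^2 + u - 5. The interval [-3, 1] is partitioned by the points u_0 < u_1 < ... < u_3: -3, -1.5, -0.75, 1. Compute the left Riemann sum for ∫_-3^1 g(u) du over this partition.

Subinterval widths: 1.5, 0.75, 1.75.
Left endpoints: -3, -1.5, -0.75.
g(-3) = -44, g(-1.5) = -15.5, g(-0.75) = -8.
Sum = Σ Δu_i · g(u_i).
Sum = -91.625.

-91.625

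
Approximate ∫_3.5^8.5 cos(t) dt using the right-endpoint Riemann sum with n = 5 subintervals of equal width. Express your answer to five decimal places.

1.21909

Δt = (8.5 − 3.5)/5 = 1.
Right endpoints: 4.5, 5.5, 6.5, 7.5, 8.5.
f(4.5) ≈ -0.21080, f(5.5) ≈ 0.70867, f(6.5) ≈ 0.97659, f(7.5) ≈ 0.34664, f(8.5) ≈ -0.60201.
Sum = Δt · [f(4.5) + f(5.5) + f(6.5) + f(7.5) + f(8.5)].
Sum ≈ 1.21909.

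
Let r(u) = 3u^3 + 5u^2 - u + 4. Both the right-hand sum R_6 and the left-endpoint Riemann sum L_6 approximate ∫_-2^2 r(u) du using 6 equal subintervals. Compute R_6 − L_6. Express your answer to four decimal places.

29.3333

R_6 ≈ 58.814815.
L_6 ≈ 29.481481.
R_6 − L_6 ≈ 29.3333.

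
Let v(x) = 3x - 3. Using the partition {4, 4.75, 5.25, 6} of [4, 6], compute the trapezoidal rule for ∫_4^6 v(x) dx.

Subinterval widths: 0.75, 0.5, 0.75.
v(4) = 9, v(4.75) = 11.25, v(5.25) = 12.75, v(6) = 15.
On each subinterval the trapezoid contributes (Δx_i/2)·[v(x_{i-1}) + v(x_i)].
Sum = 24.

24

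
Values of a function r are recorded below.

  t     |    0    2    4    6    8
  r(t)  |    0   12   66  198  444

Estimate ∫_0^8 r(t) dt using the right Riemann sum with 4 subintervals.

Δt = 2.
Sum = 2·[12 + 66 + 198 + 444] = 1440.

1440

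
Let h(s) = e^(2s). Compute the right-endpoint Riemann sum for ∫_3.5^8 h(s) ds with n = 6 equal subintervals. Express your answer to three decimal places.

8577705.136

Δs = (8 − 3.5)/6 = 0.75.
Right endpoints: 4.25, 5, 5.75, 6.5, 7.25, 8.
h(4.25) ≈ 4914.769, h(5) ≈ 22026.466, h(5.75) ≈ 98715.771, h(6.5) ≈ 442413.392, h(7.25) ≈ 1982759.264, h(8) ≈ 8886110.521.
Sum = Δs · [h(4.25) + h(5) + h(5.75) + ...].
Sum ≈ 8577705.136.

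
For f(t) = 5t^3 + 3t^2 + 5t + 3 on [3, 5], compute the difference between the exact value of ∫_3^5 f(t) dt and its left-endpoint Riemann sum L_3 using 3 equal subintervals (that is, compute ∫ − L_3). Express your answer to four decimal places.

Exact integral: ∫_3^5 f(t) dt = 824.
L_3 ≈ 650.666667.
Error ≈ 824 − 650.666667 ≈ 173.3333.

173.3333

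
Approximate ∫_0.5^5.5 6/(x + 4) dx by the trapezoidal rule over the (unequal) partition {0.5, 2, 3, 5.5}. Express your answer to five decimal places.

Subinterval widths: 1.5, 1, 2.5.
f(0.5) = 4/3, f(2) = 1, f(3) = 6/7, f(5.5) = 12/19.
On each subinterval the trapezoid contributes (Δx_i/2)·[f(x_{i-1}) + f(x_i)].
Sum ≈ 4.53947.

4.53947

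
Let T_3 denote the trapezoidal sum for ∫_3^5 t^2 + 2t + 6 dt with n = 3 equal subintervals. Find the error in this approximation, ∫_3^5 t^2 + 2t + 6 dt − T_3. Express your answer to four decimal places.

-0.1481

Exact integral: ∫_3^5 f(t) dt ≈ 60.666667.
T_3 ≈ 60.814815.
Error ≈ 60.666667 − 60.814815 ≈ -0.1481.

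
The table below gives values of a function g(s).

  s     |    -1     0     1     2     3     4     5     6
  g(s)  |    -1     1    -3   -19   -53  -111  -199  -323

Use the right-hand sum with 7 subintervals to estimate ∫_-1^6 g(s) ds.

Δs = 1.
Sum = 1·[1 + (-3) + (-19) + (-53) + (-111) + (-199) + (-323)] = -707.

-707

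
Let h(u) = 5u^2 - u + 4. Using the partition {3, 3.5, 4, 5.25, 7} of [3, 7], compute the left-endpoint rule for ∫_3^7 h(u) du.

392.859375

Subinterval widths: 0.5, 0.5, 1.25, 1.75.
Left endpoints: 3, 3.5, 4, 5.25.
h(3) = 46, h(3.5) = 61.75, h(4) = 80, h(5.25) = 136.5625.
Sum = Σ Δu_i · h(u_i).
Sum = 392.859375.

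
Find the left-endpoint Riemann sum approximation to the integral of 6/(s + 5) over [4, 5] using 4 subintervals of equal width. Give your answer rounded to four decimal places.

0.6406

Δs = (5 − 4)/4 = 0.25.
Left endpoints: 4, 4.25, 4.5, 4.75.
f(4) = 2/3, f(4.25) = 24/37, f(4.5) = 12/19, f(4.75) = 8/13.
Sum = Δs · [f(4) + f(4.25) + f(4.5) + f(4.75)].
Sum ≈ 0.6406.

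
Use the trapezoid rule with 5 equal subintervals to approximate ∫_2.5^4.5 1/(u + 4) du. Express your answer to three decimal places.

Δu = (4.5 − 2.5)/5 = 0.4.
f(2.5) = 2/13, f(2.9) = 10/69, f(3.3) = 10/73, f(3.7) = 10/77, f(4.1) = 10/81, f(4.5) = 2/17.
T_5 = (Δu/2)·[f(u_0) + 2f(u_1) + ... + 2f(u_{4}) + f(u_5)].
Sum ≈ 0.268.

0.268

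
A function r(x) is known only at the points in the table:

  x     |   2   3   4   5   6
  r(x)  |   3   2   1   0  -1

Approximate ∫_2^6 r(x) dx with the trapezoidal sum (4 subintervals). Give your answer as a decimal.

4

Δx = 1.
T_4 = (1/2)·[3 + 2·2 + 2·1 + 2·0 + (-1)] = 4.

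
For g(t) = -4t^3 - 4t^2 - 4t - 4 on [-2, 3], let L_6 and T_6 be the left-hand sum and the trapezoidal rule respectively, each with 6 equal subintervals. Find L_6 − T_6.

75

L_6 ≈ -72.45370.
T_6 ≈ -147.45370.
L_6 − T_6 = 75.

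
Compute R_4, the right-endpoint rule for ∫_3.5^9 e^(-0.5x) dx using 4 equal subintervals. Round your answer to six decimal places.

0.226212

Δx = (9 − 3.5)/4 = 1.375.
Right endpoints: 4.875, 6.25, 7.625, 9.
f(4.875) ≈ 0.087379, f(6.25) ≈ 0.043937, f(7.625) ≈ 0.022093, f(9) ≈ 0.011109.
Sum = Δx · [f(4.875) + f(6.25) + f(7.625) + f(9)].
Sum ≈ 0.226212.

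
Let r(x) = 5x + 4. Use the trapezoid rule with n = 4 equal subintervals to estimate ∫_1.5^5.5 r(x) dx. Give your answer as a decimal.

Δx = (5.5 − 1.5)/4 = 1.
r(1.5) = 11.5, r(2.5) = 16.5, r(3.5) = 21.5, r(4.5) = 26.5, r(5.5) = 31.5.
T_4 = (Δx/2)·[r(x_0) + 2r(x_1) + 2r(x_2) + 2r(x_3) + r(x_4)].
Sum = 86.

86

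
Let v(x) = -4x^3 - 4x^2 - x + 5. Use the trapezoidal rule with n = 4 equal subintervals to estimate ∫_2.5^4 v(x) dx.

-280.32421875

Δx = (4 − 2.5)/4 = 0.375.
v(2.5) = -85, v(2.875) = -125.9921875, v(3.25) = -177.8125, v(3.625) = -241.7265625, v(4) = -319.
T_4 = (Δx/2)·[v(x_0) + 2v(x_1) + 2v(x_2) + 2v(x_3) + v(x_4)].
Sum = -280.32421875.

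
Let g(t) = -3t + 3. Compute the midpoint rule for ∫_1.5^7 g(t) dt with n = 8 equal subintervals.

-53.625

Δt = (7 − 1.5)/8 = 0.6875.
Midpoints: 1.84375, 2.53125, 3.21875, 3.90625, 4.59375, 5.28125, 5.96875, 6.65625.
g(1.84375) = -2.53125, g(2.53125) = -4.59375, g(3.21875) = -6.65625, g(3.90625) = -8.71875, g(4.59375) = -10.78125, g(5.28125) = -12.84375, g(5.96875) = -14.90625, g(6.65625) = -16.96875.
Sum = Δt · [g(1.84375) + g(2.53125) + g(3.21875) + ...].
Sum = -53.625.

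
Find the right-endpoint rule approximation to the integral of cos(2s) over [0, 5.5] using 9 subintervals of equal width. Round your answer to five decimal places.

Δs = (5.5 − 0)/9 = 11/18.
Right endpoints: 11/18, 11/9, 11/6, 22/9, 55/18, 11/3, 77/18, 44/9, 5.5.
f(11/18) ≈ 0.34156, f(11/9) ≈ -0.76668, f(11/6) ≈ -0.86529, f(22/9) ≈ 0.17558, f(55/18) ≈ 0.98523, f(11/3) ≈ 0.49744, f(77/18) ≈ -0.64542, f(44/9) ≈ -0.93834, f(5.5) ≈ 0.00443.
Sum = Δs · [f(11/18) + f(11/9) + f(11/6) + ...].
Sum ≈ -0.74035.

-0.74035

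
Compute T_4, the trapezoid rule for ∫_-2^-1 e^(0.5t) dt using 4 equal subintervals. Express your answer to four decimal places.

Δt = (-1 − (-2))/4 = 0.25.
f(-2) ≈ 0.3679, f(-1.75) ≈ 0.4169, f(-1.5) ≈ 0.4724, f(-1.25) ≈ 0.5353, f(-1) ≈ 0.6065.
T_4 = (Δt/2)·[f(t_0) + 2f(t_1) + 2f(t_2) + 2f(t_3) + f(t_4)].
Sum ≈ 0.4779.

0.4779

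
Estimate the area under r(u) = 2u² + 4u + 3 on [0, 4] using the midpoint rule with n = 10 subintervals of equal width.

Δu = (4 − 0)/10 = 0.4.
Midpoints: 0.2, 0.6, 1, 1.4, 1.8, 2.2, 2.6, 3, 3.4, 3.8.
r(0.2) = 3.88, r(0.6) = 6.12, r(1) = 9, r(1.4) = 12.52, r(1.8) = 16.68, r(2.2) = 21.48, r(2.6) = 26.92, r(3) = 33, r(3.4) = 39.72, r(3.8) = 47.08.
Sum = Δu · [r(0.2) + r(0.6) + r(1) + ...].
Sum = 86.56.

86.56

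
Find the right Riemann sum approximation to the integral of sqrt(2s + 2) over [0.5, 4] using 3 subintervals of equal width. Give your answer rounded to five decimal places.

Δs = (4 − 0.5)/3 = 7/6.
Right endpoints: 5/3, 17/6, 4.
f(5/3) ≈ 2.30940, f(17/6) ≈ 2.76887, f(4) ≈ 3.16228.
Sum = Δs · [f(5/3) + f(17/6) + f(4)].
Sum ≈ 9.61398.

9.61398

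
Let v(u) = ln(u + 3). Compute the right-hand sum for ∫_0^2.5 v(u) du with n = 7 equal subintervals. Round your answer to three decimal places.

3.687

Δu = (2.5 − 0)/7 = 5/14.
Right endpoints: 5/14, 5/7, 15/14, 10/7, 25/14, 15/7, 2.5.
v(5/14) ≈ 1.211, v(5/7) ≈ 1.312, v(15/14) ≈ 1.404, v(10/7) ≈ 1.488, v(25/14) ≈ 1.566, v(15/7) ≈ 1.638, v(2.5) ≈ 1.705.
Sum = Δu · [v(5/14) + v(5/7) + v(15/14) + ...].
Sum ≈ 3.687.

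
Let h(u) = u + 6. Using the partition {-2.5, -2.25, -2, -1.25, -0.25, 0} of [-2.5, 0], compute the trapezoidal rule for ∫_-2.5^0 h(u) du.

Subinterval widths: 0.25, 0.25, 0.75, 1, 0.25.
h(-2.5) = 3.5, h(-2.25) = 3.75, h(-2) = 4, h(-1.25) = 4.75, h(-0.25) = 5.75, h(0) = 6.
On each subinterval the trapezoid contributes (Δu_i/2)·[h(u_{i-1}) + h(u_i)].
Sum = 11.875.

11.875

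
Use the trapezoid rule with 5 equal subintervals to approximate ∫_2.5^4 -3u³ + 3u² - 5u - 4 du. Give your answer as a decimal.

-145.29375

Δu = (4 − 2.5)/5 = 0.3.
f(2.5) = -44.625, f(2.8) = -60.336, f(3.1) = -80.043, f(3.4) = -104.232, f(3.7) = -133.389, f(4) = -168.
T_5 = (Δu/2)·[f(u_0) + 2f(u_1) + ... + 2f(u_{4}) + f(u_5)].
Sum = -145.29375.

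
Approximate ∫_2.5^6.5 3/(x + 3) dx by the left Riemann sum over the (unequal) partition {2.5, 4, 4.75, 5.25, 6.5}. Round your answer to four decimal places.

Subinterval widths: 1.5, 0.75, 0.5, 1.25.
Left endpoints: 2.5, 4, 4.75, 5.25.
f(2.5) = 6/11, f(4) = 3/7, f(4.75) = 12/31, f(5.25) = 4/11.
Sum = Σ Δx_i · f(x_i).
Sum ≈ 1.7877.

1.7877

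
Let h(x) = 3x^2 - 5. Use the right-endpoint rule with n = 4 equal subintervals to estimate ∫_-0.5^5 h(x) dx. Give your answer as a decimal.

153.87109375

Δx = (5 − (-0.5))/4 = 1.375.
Right endpoints: 0.875, 2.25, 3.625, 5.
h(0.875) = -2.703125, h(2.25) = 10.1875, h(3.625) = 34.421875, h(5) = 70.
Sum = Δx · [h(0.875) + h(2.25) + h(3.625) + h(5)].
Sum = 153.87109375.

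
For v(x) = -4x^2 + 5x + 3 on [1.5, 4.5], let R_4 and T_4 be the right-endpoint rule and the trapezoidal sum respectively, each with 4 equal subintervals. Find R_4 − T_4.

-21.375

R_4 = -85.5.
T_4 = -64.125.
R_4 − T_4 = -21.375.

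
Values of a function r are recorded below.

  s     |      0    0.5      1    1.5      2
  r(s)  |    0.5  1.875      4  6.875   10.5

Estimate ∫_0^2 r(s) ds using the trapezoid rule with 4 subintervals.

9.125

Δs = 0.5.
T_4 = (0.5/2)·[0.5 + 2·1.875 + 2·4 + 2·6.875 + 10.5] = 9.125.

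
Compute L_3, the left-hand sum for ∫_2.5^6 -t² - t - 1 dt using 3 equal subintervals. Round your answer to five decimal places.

-66.56481

Δt = (6 − 2.5)/3 = 7/6.
Left endpoints: 2.5, 11/3, 29/6.
f(2.5) = -9.75, f(11/3) = -163/9, f(29/6) = -1051/36.
Sum = Δt · [f(2.5) + f(11/3) + f(29/6)].
Sum ≈ -66.56481.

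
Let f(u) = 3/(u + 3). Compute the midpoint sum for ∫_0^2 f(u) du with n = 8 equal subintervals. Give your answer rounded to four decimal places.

1.5319

Δu = (2 − 0)/8 = 0.25.
Midpoints: 0.125, 0.375, 0.625, 0.875, 1.125, 1.375, 1.625, 1.875.
f(0.125) = 0.96, f(0.375) = 8/9, f(0.625) = 24/29, f(0.875) = 24/31, f(1.125) = 8/11, f(1.375) = 24/35, f(1.625) = 24/37, f(1.875) = 8/13.
Sum = Δu · [f(0.125) + f(0.375) + f(0.625) + ...].
Sum ≈ 1.5319.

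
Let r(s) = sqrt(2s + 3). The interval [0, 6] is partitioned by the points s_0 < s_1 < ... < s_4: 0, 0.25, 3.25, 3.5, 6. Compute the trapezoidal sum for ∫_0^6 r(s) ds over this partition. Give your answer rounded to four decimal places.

Subinterval widths: 0.25, 3, 0.25, 2.5.
r(0) ≈ 1.7321, r(0.25) ≈ 1.8708, r(3.25) ≈ 3.0822, r(3.5) ≈ 3.1623, r(6) ≈ 3.8730.
On each subinterval the trapezoid contributes (Δs_i/2)·[r(s_{i-1}) + r(s_i)].
Sum ≈ 17.4546.

17.4546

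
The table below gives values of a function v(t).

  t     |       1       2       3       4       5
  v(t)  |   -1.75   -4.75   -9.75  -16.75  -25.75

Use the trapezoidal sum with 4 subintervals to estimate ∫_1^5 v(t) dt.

Δt = 1.
T_4 = (1/2)·[(-1.75) + 2·(-4.75) + 2·(-9.75) + 2·(-16.75) + (-25.75)] = -45.

-45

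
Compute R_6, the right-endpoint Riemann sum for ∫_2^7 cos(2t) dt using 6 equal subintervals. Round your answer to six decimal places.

Δt = (7 − 2)/6 = 5/6.
Right endpoints: 17/6, 11/3, 4.5, 16/3, 37/6, 7.
f(17/6) ≈ 0.815896, f(11/3) ≈ 0.497443, f(4.5) ≈ -0.911130, f(16/3) ≈ -0.323009, f(37/6) ≈ 0.972969, f(7) ≈ 0.136737.
Sum = Δt · [f(17/6) + f(11/3) + f(4.5) + ...].
Sum ≈ 0.990755.

0.990755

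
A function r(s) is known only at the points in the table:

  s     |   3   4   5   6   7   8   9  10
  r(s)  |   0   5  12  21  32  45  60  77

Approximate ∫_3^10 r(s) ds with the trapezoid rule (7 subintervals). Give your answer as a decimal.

Δs = 1.
T_7 = (1/2)·[0 + 2·5 + 2·12 + 2·21 + 2·32 + 2·45 + 2·60 + 77] = 213.5.

213.5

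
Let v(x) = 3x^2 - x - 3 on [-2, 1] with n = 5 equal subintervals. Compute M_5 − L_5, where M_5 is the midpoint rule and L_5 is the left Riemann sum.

-4.41

M_5 = 1.23.
L_5 = 5.64.
M_5 − L_5 = -4.41.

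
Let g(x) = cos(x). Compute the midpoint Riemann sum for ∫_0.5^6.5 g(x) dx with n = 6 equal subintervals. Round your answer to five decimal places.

Δx = (6.5 − 0.5)/6 = 1.
Midpoints: 1, 2, 3, 4, 5, 6.
g(1) ≈ 0.54030, g(2) ≈ -0.41615, g(3) ≈ -0.98999, g(4) ≈ -0.65364, g(5) ≈ 0.28366, g(6) ≈ 0.96017.
Sum = Δx · [g(1) + g(2) + g(3) + ...].
Sum ≈ -0.27565.

-0.27565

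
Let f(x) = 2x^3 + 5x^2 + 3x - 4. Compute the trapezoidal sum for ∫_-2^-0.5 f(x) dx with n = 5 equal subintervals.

-6.525

Δx = (-0.5 − (-2))/5 = 0.3.
f(-2) = -6, f(-1.7) = -4.476, f(-1.4) = -3.888, f(-1.1) = -3.912, f(-0.8) = -4.224, f(-0.5) = -4.5.
T_5 = (Δx/2)·[f(x_0) + 2f(x_1) + ... + 2f(x_{4}) + f(x_5)].
Sum = -6.525.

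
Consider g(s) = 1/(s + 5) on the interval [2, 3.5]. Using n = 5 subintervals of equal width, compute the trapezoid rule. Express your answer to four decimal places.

Δs = (3.5 − 2)/5 = 0.3.
g(2) = 1/7, g(2.3) = 10/73, g(2.6) = 5/38, g(2.9) = 10/79, g(3.2) = 5/41, g(3.5) = 2/17.
T_5 = (Δs/2)·[g(s_0) + 2g(s_1) + ... + 2g(s_{4}) + g(s_5)].
Sum ≈ 0.1942.

0.1942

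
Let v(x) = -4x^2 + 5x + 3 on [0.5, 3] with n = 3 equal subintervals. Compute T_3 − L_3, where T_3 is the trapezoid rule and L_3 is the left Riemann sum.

-9.375

T_3 ≈ -7.6157407.
L_3 ≈ 1.7592593.
T_3 − L_3 = -9.375.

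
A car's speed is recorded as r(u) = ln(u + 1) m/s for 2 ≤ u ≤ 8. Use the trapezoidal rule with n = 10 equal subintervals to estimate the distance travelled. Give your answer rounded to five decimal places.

Δu = (8 − 2)/10 = 0.6.
r(2) ≈ 1.09861, r(2.6) ≈ 1.28093, r(3.2) ≈ 1.43508, r(3.8) ≈ 1.56862, r(4.4) ≈ 1.68640, r(5) ≈ 1.79176, r(5.6) ≈ 1.88707, r(6.2) ≈ 1.97408, r(6.8) ≈ 2.05412, r(7.4) ≈ 2.12823, r(8) ≈ 2.19722.
T_10 = (Δu/2)·[r(u_0) + 2r(u_1) + ... + 2r(u_{9}) + r(u_10)].
Sum ≈ 10.47253.

10.47253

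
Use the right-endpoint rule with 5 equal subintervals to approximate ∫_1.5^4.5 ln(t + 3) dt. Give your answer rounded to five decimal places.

5.49401

Δt = (4.5 − 1.5)/5 = 0.6.
Right endpoints: 2.1, 2.7, 3.3, 3.9, 4.5.
f(2.1) ≈ 1.62924, f(2.7) ≈ 1.74047, f(3.3) ≈ 1.84055, f(3.9) ≈ 1.93152, f(4.5) ≈ 2.01490.
Sum = Δt · [f(2.1) + f(2.7) + f(3.3) + f(3.9) + f(4.5)].
Sum ≈ 5.49401.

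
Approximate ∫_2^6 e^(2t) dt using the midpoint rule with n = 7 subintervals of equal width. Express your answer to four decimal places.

Δt = (6 − 2)/7 = 4/7.
Midpoints: 16/7, 20/7, 24/7, 4, 32/7, 36/7, 40/7.
f(16/7) ≈ 96.6821, f(20/7) ≈ 303.1676, f(24/7) ≈ 950.6470, f(4) ≈ 2980.9580, f(32/7) ≈ 9347.4340, f(36/7) ≈ 29310.8867, f(40/7) ≈ 91910.5802.
Sum = Δt · [f(16/7) + f(20/7) + f(24/7) + ...].
Sum ≈ 77085.9175.

77085.9175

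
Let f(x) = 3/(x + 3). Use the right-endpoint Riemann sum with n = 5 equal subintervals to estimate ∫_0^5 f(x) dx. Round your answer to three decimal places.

Δx = (5 − 0)/5 = 1.
Right endpoints: 1, 2, 3, 4, 5.
f(1) = 0.75, f(2) = 0.6, f(3) = 0.5, f(4) = 3/7, f(5) = 0.375.
Sum = Δx · [f(1) + f(2) + f(3) + f(4) + f(5)].
Sum ≈ 2.654.

2.654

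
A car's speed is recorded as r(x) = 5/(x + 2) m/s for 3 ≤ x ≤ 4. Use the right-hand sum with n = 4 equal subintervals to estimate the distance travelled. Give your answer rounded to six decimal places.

Δx = (4 − 3)/4 = 0.25.
Right endpoints: 3.25, 3.5, 3.75, 4.
r(3.25) = 20/21, r(3.5) = 10/11, r(3.75) = 20/23, r(4) = 5/6.
Sum = Δx · [r(3.25) + r(3.5) + r(3.75) + r(4)].
Sum ≈ 0.891093.

0.891093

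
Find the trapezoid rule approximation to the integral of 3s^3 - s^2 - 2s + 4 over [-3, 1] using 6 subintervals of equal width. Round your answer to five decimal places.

Δs = (1 − (-3))/6 = 2/3.
f(-3) = -80, f(-7/3) = -314/9, f(-5/3) = -28/3, f(-1) = 2, f(-1/3) = 40/9, f(1/3) = 10/3, f(1) = 4.
T_6 = (Δs/2)·[f(s_0) + 2f(s_1) + ... + 2f(s_{5}) + f(s_6)].
Sum ≈ -48.29630.

-48.29630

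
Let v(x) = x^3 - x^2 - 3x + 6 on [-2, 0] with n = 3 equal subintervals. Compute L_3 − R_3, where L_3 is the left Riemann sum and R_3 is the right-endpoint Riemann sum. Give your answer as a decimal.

L_3 ≈ 8.74074074.
R_3 ≈ 12.74074074.
L_3 − R_3 = -4.

-4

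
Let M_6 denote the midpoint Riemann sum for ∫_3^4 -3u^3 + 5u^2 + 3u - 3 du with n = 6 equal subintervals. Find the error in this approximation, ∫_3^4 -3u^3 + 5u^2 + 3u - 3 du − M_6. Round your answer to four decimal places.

Exact integral: ∫_3^4 f(u) du ≈ -62.083333.
M_6 ≈ -62.021991.
Error ≈ -62.083333 − (-62.021991) ≈ -0.0613.

-0.0613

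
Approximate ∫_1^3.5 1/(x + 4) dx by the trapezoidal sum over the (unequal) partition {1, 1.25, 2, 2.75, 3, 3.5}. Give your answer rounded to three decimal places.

Subinterval widths: 0.25, 0.75, 0.75, 0.25, 0.5.
f(1) = 0.2, f(1.25) = 4/21, f(2) = 1/6, f(2.75) = 4/27, f(3) = 1/7, f(3.5) = 2/15.
On each subinterval the trapezoid contributes (Δx_i/2)·[f(x_{i-1}) + f(x_i)].
Sum ≈ 0.406.

0.406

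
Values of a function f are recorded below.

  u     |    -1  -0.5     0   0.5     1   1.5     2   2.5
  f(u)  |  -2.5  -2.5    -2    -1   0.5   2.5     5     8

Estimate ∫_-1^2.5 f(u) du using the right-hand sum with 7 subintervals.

5.25

Δu = 0.5.
Sum = 0.5·[(-2.5) + (-2) + (-1) + 0.5 + 2.5 + 5 + 8] = 5.25.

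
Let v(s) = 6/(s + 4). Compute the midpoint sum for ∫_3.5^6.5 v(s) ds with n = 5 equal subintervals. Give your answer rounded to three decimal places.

Δs = (6.5 − 3.5)/5 = 0.6.
Midpoints: 3.8, 4.4, 5, 5.6, 6.2.
v(3.8) = 10/13, v(4.4) = 5/7, v(5) = 2/3, v(5.6) = 0.625, v(6.2) = 10/17.
Sum = Δs · [v(3.8) + v(4.4) + v(5) + v(5.6) + v(6.2)].
Sum ≈ 2.018.

2.018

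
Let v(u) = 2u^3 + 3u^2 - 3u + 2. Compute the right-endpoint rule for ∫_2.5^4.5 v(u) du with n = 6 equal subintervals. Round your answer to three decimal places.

Δu = (4.5 − 2.5)/6 = 1/3.
Right endpoints: 17/6, 19/6, 3.5, 23/6, 25/6, 4.5.
v(17/6) = 1703/27, v(19/6) = 4649/54, v(3.5) = 114, v(23/6) = 7951/54, v(25/6) = 5029/27, v(4.5) = 231.5.
Sum = Δu · [v(17/6) + v(19/6) + v(3.5) + ...].
Sum ≈ 276.056.

276.056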